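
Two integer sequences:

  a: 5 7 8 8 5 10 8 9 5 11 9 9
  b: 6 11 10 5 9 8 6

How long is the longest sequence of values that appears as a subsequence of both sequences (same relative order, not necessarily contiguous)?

Taking 10 at a[6]=b[3] → 5 at a[9]=b[4] → 9 at a[11]=b[5] gives a common subsequence of length 3, and the DP table's final entry dp[12][7] is also 3, so no common subsequence is longer.

3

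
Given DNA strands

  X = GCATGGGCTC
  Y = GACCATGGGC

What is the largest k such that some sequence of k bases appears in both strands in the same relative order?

One common subsequence of length 8: G (X #1, Y #1); then C (X #2, Y #4); then A (X #3, Y #5); then T (X #4, Y #6); then G (X #5, Y #7); then G (X #6, Y #8); then G (X #7, Y #9); then C (X #10, Y #10), and the DP table's final entry dp[10][10] is also 8, so no common subsequence is longer.

8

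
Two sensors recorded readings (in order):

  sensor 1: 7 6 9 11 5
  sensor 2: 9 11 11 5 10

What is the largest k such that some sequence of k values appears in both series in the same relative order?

3

Match 9 [3,1] → 11 [4,3] → 5 [5,4] — 3 values in the same relative order in both. The LCS DP gives dp[5][5] = 3, so this is optimal.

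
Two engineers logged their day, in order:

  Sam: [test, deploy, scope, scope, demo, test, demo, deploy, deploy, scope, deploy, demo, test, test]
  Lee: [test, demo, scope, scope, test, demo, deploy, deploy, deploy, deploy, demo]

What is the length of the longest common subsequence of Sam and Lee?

Match test at Sam[1]=Lee[1] → scope at Sam[3]=Lee[3] → scope at Sam[4]=Lee[4] → test at Sam[6]=Lee[5] → demo at Sam[7]=Lee[6] → deploy at Sam[8]=Lee[8] → deploy at Sam[9]=Lee[9] → deploy at Sam[11]=Lee[10] → demo at Sam[12]=Lee[11] — 9 tasks in the same relative order in both, and the DP table's final entry dp[14][11] is also 9, so no common subsequence is longer.

9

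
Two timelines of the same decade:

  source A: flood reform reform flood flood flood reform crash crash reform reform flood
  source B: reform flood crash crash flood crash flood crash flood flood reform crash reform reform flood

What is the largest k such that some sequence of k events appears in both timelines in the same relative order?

9

Match flood [1,5], then flood [4,7], then flood [5,9], then flood [6,10], then reform [7,11], then crash [9,12], then reform [10,13], then reform [11,14], then flood [12,15] — 9 events in the same relative order in both. The LCS DP gives dp[12][15] = 9, so this is optimal.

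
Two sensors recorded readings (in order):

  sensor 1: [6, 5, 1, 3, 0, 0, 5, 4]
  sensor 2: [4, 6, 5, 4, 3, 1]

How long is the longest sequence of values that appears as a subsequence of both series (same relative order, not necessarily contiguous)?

3

Let dp[i][j] be the LCS length of the first i values of sensor 1 and the first j values of sensor 2. dp[i][j] = dp[i-1][j-1]+1 when the i-th and j-th values match, else max(dp[i-1][j], dp[i][j-1]).
    ·  4  6  5  4  3  1
 ·  0  0  0  0  0  0  0
 6  0  0  1  1  1  1  1
 5  0  0  1  2  2  2  2
 1  0  0  1  2  2  2  3
 3  0  0  1  2  2  3  3
 0  0  0  1  2  2  3  3
 0  0  0  1  2  2  3  3
 5  0  0  1  2  2  3  3
 4  0  1  1  2  3  3  3
dp[8][6] = 3. One LCS (by backtracking along matches): 6, 5, 1.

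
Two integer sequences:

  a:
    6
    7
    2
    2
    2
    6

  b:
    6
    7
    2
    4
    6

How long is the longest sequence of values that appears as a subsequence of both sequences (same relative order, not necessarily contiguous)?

Let dp[i][j] be the LCS length of the first i values of a and the first j values of b. dp[i][j] = dp[i-1][j-1]+1 when the i-th and j-th values match, else max(dp[i-1][j], dp[i][j-1]).
    ·  6  7  2  4  6
 ·  0  0  0  0  0  0
 6  0  1  1  1  1  1
 7  0  1  2  2  2  2
 2  0  1  2  3  3  3
 2  0  1  2  3  3  3
 2  0  1  2  3  3  3
 6  0  1  2  3  3  4
dp[6][5] = 4. One LCS (by backtracking along matches): 6, 7, 2, 6.

4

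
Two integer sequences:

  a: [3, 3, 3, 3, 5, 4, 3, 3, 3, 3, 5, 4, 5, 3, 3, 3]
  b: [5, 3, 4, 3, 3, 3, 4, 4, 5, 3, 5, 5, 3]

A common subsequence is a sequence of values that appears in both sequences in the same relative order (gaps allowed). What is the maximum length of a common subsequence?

9

One common subsequence of length 9: 3 [1,2]; then 3 [2,4]; then 3 [3,5]; then 3 [4,6]; then 5 [5,9]; then 3 [10,10]; then 5 [11,11]; then 5 [13,12]; then 3 [16,13], and the DP table's final entry dp[16][13] is also 9, so no common subsequence is longer.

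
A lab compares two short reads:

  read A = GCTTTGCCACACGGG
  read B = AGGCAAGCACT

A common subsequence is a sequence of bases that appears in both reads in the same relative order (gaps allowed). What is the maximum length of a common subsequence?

Pick G [1,2], then G [6,3], then C [7,4], then A [9,6], then C [10,8], then A [11,9], then C [12,10]; all 7 bases appear in both, in order. Since dp[15][11] = 7, nothing longer is possible.

7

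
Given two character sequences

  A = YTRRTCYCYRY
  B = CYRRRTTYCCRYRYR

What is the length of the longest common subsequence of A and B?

Pick Y at A[1]=B[2]; then R at A[3]=B[4]; then R at A[4]=B[5]; then T at A[5]=B[7]; then C at A[6]=B[9]; then C at A[8]=B[10]; then Y at A[9]=B[12]; then R at A[10]=B[13]; then Y at A[11]=B[14]; all 9 characters appear in both, in order. Since dp[11][15] = 9, nothing longer is possible.

9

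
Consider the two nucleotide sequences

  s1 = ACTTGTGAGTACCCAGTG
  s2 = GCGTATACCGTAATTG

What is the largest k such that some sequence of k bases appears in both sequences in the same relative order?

11

Taking C [2,2], then G [5,3], then T [6,4], then A [8,5], then T [10,6], then A [11,7], then C [12,8], then C [13,9], then A [15,13], then T [17,15], then G [18,16] gives a common subsequence of length 11. The LCS DP gives dp[18][16] = 11, so this is optimal.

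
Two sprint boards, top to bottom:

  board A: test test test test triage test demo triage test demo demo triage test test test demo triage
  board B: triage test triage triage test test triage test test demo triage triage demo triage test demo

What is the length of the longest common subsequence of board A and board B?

Taking test (board A #1, board B #2) → test (board A #2, board B #5) → test (board A #3, board B #6) → test (board A #4, board B #8) → test (board A #6, board B #9) → demo (board A #7, board B #10) → triage (board A #8, board B #12) → demo (board A #11, board B #13) → triage (board A #12, board B #14) → test (board A #15, board B #15) → demo (board A #16, board B #16) gives a common subsequence of length 11. Since dp[17][16] = 11, nothing longer is possible.

11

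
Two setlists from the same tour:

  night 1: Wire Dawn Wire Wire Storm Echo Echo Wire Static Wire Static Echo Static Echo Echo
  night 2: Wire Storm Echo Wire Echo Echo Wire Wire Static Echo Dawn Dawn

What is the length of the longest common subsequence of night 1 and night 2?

Match Wire [1,1]; then Wire [4,4]; then Echo [6,5]; then Echo [7,6]; then Wire [8,7]; then Wire [10,8]; then Static [11,9]; then Echo [12,10] — 8 songs in the same relative order in both. dp[15][12] = 8 confirms this is the maximum.

8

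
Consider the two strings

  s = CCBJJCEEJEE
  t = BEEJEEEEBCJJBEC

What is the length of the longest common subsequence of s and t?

6

One common subsequence of length 6: B [3,1], then J [4,4], then E [7,7], then E [8,8], then J [9,12], then E [10,14]. Since dp[11][15] = 6, nothing longer is possible.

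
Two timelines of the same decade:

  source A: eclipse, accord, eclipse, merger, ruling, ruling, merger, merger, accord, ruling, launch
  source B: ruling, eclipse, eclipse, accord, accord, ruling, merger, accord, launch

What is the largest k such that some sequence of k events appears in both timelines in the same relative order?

Taking eclipse at source A[1]=source B[3], then accord at source A[2]=source B[5], then ruling at source A[6]=source B[6], then merger at source A[8]=source B[7], then accord at source A[9]=source B[8], then launch at source A[11]=source B[9] gives a common subsequence of length 6. Since dp[11][9] = 6, nothing longer is possible.

6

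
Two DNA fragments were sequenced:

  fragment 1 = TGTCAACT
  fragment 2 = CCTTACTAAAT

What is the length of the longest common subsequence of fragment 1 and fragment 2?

One common subsequence of length 6: T at fragment 1[1]=fragment 2[3], then T at fragment 1[3]=fragment 2[4], then C at fragment 1[4]=fragment 2[6], then A at fragment 1[5]=fragment 2[9], then A at fragment 1[6]=fragment 2[10], then T at fragment 1[8]=fragment 2[11]. Since dp[8][11] = 6, nothing longer is possible.

6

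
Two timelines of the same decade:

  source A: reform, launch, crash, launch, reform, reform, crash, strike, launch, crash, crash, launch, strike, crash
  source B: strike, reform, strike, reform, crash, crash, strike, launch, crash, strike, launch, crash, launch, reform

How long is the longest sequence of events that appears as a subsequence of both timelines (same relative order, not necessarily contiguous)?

Taking reform at source A[1]=source B[4]; then crash at source A[3]=source B[6]; then launch at source A[4]=source B[8]; then crash at source A[7]=source B[9]; then strike at source A[8]=source B[10]; then launch at source A[9]=source B[11]; then crash at source A[11]=source B[12]; then launch at source A[12]=source B[13] gives a common subsequence of length 8. dp[14][14] = 8 confirms this is the maximum.

8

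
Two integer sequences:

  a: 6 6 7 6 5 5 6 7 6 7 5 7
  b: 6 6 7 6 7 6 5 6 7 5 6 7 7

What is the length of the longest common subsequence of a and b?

10

Match 6 at a[1]=b[2]; then 6 at a[2]=b[4]; then 7 at a[3]=b[5]; then 6 at a[4]=b[6]; then 5 at a[6]=b[7]; then 6 at a[7]=b[8]; then 7 at a[8]=b[9]; then 6 at a[9]=b[11]; then 7 at a[10]=b[12]; then 7 at a[12]=b[13] — 10 values in the same relative order in both. The LCS DP gives dp[12][13] = 10, so this is optimal.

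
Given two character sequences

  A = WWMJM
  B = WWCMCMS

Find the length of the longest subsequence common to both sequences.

4

Let dp[i][j] be the LCS length of the first i characters of A and the first j characters of B. dp[i][j] = dp[i-1][j-1]+1 when the i-th and j-th characters match, else max(dp[i-1][j], dp[i][j-1]).
    ·  W  W  C  M  C  M  S
 ·  0  0  0  0  0  0  0  0
 W  0  1  1  1  1  1  1  1
 W  0  1  2  2  2  2  2  2
 M  0  1  2  2  3  3  3  3
 J  0  1  2  2  3  3  3  3
 M  0  1  2  2  3  3  4  4
dp[5][7] = 4. One LCS (by backtracking along matches): WWMM.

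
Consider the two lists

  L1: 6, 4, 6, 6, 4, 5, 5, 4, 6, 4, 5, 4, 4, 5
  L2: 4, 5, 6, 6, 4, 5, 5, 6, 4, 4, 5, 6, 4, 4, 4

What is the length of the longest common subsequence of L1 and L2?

11

One common subsequence of length 11: 4 (L1 #2, L2 #1); then 6 (L1 #3, L2 #3); then 6 (L1 #4, L2 #4); then 4 (L1 #5, L2 #5); then 5 (L1 #6, L2 #6); then 5 (L1 #7, L2 #7); then 4 (L1 #8, L2 #10); then 6 (L1 #9, L2 #12); then 4 (L1 #10, L2 #13); then 4 (L1 #12, L2 #14); then 4 (L1 #13, L2 #15). Since dp[14][15] = 11, nothing longer is possible.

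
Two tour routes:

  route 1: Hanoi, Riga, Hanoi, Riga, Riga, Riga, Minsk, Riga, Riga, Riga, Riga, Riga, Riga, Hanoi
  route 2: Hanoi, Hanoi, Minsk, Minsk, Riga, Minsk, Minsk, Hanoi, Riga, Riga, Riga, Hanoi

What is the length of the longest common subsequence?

Taking Hanoi at route 1[1]=route 2[1] → Hanoi at route 1[3]=route 2[2] → Riga at route 1[4]=route 2[5] → Minsk at route 1[7]=route 2[7] → Riga at route 1[11]=route 2[9] → Riga at route 1[12]=route 2[10] → Riga at route 1[13]=route 2[11] → Hanoi at route 1[14]=route 2[12] gives a common subsequence of length 8. The LCS DP gives dp[14][12] = 8, so this is optimal.

8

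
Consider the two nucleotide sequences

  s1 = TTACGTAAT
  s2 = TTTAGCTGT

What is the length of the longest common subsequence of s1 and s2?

Match T (s1 #1, s2 #2); then T (s1 #2, s2 #3); then A (s1 #3, s2 #4); then C (s1 #4, s2 #6); then G (s1 #5, s2 #8); then T (s1 #9, s2 #9) — 6 bases in the same relative order in both, and the DP table's final entry dp[9][9] is also 6, so no common subsequence is longer.

6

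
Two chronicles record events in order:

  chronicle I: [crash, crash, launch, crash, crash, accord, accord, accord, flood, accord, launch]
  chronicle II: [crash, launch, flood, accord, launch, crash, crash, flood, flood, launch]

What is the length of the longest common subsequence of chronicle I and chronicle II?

One common subsequence of length 6: crash (chronicle I #1, chronicle II #1); then launch (chronicle I #3, chronicle II #5); then crash (chronicle I #4, chronicle II #6); then crash (chronicle I #5, chronicle II #7); then flood (chronicle I #9, chronicle II #9); then launch (chronicle I #11, chronicle II #10). Since dp[11][10] = 6, nothing longer is possible.

6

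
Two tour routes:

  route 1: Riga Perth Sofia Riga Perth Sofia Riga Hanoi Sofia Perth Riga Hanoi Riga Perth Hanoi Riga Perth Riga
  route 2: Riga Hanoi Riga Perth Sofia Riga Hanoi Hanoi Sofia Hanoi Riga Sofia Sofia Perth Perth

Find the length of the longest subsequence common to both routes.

11

Taking Riga (route 1 #1, route 2 #1); then Riga (route 1 #4, route 2 #3); then Perth (route 1 #5, route 2 #4); then Sofia (route 1 #6, route 2 #5); then Riga (route 1 #7, route 2 #6); then Hanoi (route 1 #8, route 2 #8); then Sofia (route 1 #9, route 2 #9); then Hanoi (route 1 #12, route 2 #10); then Riga (route 1 #13, route 2 #11); then Perth (route 1 #14, route 2 #14); then Perth (route 1 #17, route 2 #15) gives a common subsequence of length 11. dp[18][15] = 11 confirms this is the maximum.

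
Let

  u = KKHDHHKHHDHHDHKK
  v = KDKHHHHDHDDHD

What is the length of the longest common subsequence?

10

Pick K (u #1, v #1) → K (u #2, v #3) → H (u #3, v #4) → H (u #5, v #5) → H (u #6, v #6) → H (u #8, v #7) → H (u #9, v #9) → D (u #10, v #11) → H (u #12, v #12) → D (u #13, v #13); all 10 characters appear in both, in order. The LCS DP gives dp[16][13] = 10, so this is optimal.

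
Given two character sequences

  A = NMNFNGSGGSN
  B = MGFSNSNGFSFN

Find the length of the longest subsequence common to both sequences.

Let dp[i][j] be the LCS length of the first i characters of A and the first j characters of B. dp[i][j] = dp[i-1][j-1]+1 when the i-th and j-th characters match, else max(dp[i-1][j], dp[i][j-1]).
    ·  M  G  F  S  N  S  N  G  F  S  F  N
 ·  0  0  0  0  0  0  0  0  0  0  0  0  0
 N  0  0  0  0  0  1  1  1  1  1  1  1  1
 M  0  1  1  1  1  1  1  1  1  1  1  1  1
 N  0  1  1  1  1  2  2  2  2  2  2  2  2
 F  0  1  1  2  2  2  2  2  2  3  3  3  3
 N  0  1  1  2  2  3  3  3  3  3  3  3  4
 G  0  1  2  2  2  3  3  3  4  4  4  4  4
 S  0  1  2  2  3  3  4  4  4  4  5  5  5
 G  0  1  2  2  3  3  4  4  5  5  5  5  5
 G  0  1  2  2  3  3  4  4  5  5  5  5  5
 S  0  1  2  2  3  3  4  4  5  5  6  6  6
 N  0  1  2  2  3  4  4  5  5  5  6  6  7
dp[11][12] = 7. One LCS (by backtracking along matches): MFNSGSN.

7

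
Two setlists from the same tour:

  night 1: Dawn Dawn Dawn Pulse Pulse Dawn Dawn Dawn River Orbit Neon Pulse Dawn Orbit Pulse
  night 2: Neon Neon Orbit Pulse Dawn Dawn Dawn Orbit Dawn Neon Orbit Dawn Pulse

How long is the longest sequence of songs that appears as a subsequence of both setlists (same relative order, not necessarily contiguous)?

Pick Pulse (night 1 #5, night 2 #4), Dawn (night 1 #6, night 2 #5), Dawn (night 1 #7, night 2 #6), Dawn (night 1 #8, night 2 #7), Orbit (night 1 #10, night 2 #8), Neon (night 1 #11, night 2 #10), Dawn (night 1 #13, night 2 #12), Pulse (night 1 #15, night 2 #13); all 8 songs appear in both, in order. Since dp[15][13] = 8, nothing longer is possible.

8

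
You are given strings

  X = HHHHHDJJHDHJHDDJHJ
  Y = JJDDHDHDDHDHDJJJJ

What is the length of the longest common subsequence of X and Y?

Taking J at X[7]=Y[1] → J at X[8]=Y[2] → H at X[9]=Y[5] → D at X[10]=Y[6] → H at X[11]=Y[7] → H at X[13]=Y[10] → D at X[14]=Y[11] → D at X[15]=Y[13] → J at X[16]=Y[16] → J at X[18]=Y[17] gives a common subsequence of length 10. The LCS DP gives dp[18][17] = 10, so this is optimal.

10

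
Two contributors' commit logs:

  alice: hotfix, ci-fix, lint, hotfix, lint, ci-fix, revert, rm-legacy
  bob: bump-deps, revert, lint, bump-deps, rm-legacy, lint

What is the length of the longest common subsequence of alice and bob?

2

One common subsequence of length 2: lint (alice #3, bob #3) → lint (alice #5, bob #6). The LCS DP gives dp[8][6] = 2, so this is optimal.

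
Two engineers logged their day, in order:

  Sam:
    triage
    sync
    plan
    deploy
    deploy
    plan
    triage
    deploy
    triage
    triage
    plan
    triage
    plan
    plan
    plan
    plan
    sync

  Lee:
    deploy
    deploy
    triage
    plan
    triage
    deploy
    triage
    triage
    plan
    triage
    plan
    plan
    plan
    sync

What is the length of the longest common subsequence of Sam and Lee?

Match deploy at Sam[4]=Lee[1]; then deploy at Sam[5]=Lee[2]; then plan at Sam[6]=Lee[4]; then triage at Sam[7]=Lee[5]; then deploy at Sam[8]=Lee[6]; then triage at Sam[9]=Lee[7]; then triage at Sam[10]=Lee[8]; then plan at Sam[11]=Lee[9]; then triage at Sam[12]=Lee[10]; then plan at Sam[14]=Lee[11]; then plan at Sam[15]=Lee[12]; then plan at Sam[16]=Lee[13]; then sync at Sam[17]=Lee[14] — 13 tasks in the same relative order in both. Since dp[17][14] = 13, nothing longer is possible.

13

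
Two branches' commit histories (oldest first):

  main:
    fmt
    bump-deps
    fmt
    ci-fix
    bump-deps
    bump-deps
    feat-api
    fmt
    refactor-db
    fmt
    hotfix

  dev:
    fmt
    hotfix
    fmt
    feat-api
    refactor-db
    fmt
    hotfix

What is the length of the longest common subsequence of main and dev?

Taking fmt at main[1]=dev[1], then fmt at main[3]=dev[3], then feat-api at main[7]=dev[4], then refactor-db at main[9]=dev[5], then fmt at main[10]=dev[6], then hotfix at main[11]=dev[7] gives a common subsequence of length 6. dp[11][7] = 6 confirms this is the maximum.

6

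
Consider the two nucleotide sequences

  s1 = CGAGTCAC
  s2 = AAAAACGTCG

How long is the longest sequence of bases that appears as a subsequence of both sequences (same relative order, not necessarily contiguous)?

4

Pick C [1,6], G [4,7], T [5,8], C [6,9]; all 4 bases appear in both, in order. Since dp[8][10] = 4, nothing longer is possible.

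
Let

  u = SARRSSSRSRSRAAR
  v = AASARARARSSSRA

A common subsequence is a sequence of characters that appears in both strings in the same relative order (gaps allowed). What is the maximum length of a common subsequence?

9

Match S at u[1]=v[3]; then A at u[2]=v[6]; then R at u[3]=v[7]; then R at u[4]=v[9]; then S at u[7]=v[10]; then S at u[9]=v[11]; then S at u[11]=v[12]; then R at u[12]=v[13]; then A at u[14]=v[14] — 9 characters in the same relative order in both, and the DP table's final entry dp[15][14] is also 9, so no common subsequence is longer.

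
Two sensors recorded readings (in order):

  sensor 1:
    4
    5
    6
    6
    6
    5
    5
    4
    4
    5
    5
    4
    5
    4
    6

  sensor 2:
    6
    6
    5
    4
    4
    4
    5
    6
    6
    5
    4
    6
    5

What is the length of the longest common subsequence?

Pick 6 at sensor 1[4]=sensor 2[1], then 6 at sensor 1[5]=sensor 2[2], then 5 at sensor 1[6]=sensor 2[3], then 4 at sensor 1[8]=sensor 2[5], then 4 at sensor 1[9]=sensor 2[6], then 5 at sensor 1[10]=sensor 2[7], then 5 at sensor 1[11]=sensor 2[10], then 4 at sensor 1[12]=sensor 2[11], then 5 at sensor 1[13]=sensor 2[13]; all 9 values appear in both, in order. The LCS DP gives dp[15][13] = 9, so this is optimal.

9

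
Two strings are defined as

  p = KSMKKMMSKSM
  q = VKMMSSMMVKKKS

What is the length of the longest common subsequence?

7

Let dp[i][j] be the LCS length of the first i characters of p and the first j characters of q. dp[i][j] = dp[i-1][j-1]+1 when the i-th and j-th characters match, else max(dp[i-1][j], dp[i][j-1]).
    ·  V  K  M  M  S  S  M  M  V  K  K  K  S
 ·  0  0  0  0  0  0  0  0  0  0  0  0  0  0
 K  0  0  1  1  1  1  1  1  1  1  1  1  1  1
 S  0  0  1  1  1  2  2  2  2  2  2  2  2  2
 M  0  0  1  2  2  2  2  3  3  3  3  3  3  3
 K  0  0  1  2  2  2  2  3  3  3  4  4  4  4
 K  0  0  1  2  2  2  2  3  3  3  4  5  5  5
 M  0  0  1  2  3  3  3  3  4  4  4  5  5  5
 M  0  0  1  2  3  3  3  4  4  4  4  5  5  5
 S  0  0  1  2  3  4  4  4  4  4  4  5  5  6
 K  0  0  1  2  3  4  4  4  4  4  5  5  6  6
 S  0  0  1  2  3  4  5  5  5  5  5  5  6  7
 M  0  0  1  2  3  4  5  6  6  6  6  6  6  7
dp[11][13] = 7. One LCS (by backtracking along matches): KSMKKKS.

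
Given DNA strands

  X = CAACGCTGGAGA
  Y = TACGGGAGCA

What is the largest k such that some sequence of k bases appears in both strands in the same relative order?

Let dp[i][j] be the LCS length of the first i bases of X and the first j bases of Y. dp[i][j] = dp[i-1][j-1]+1 when the i-th and j-th bases match, else max(dp[i-1][j], dp[i][j-1]).
    ·  T  A  C  G  G  G  A  G  C  A
 ·  0  0  0  0  0  0  0  0  0  0  0
 C  0  0  0  1  1  1  1  1  1  1  1
 A  0  0  1  1  1  1  1  2  2  2  2
 A  0  0  1  1  1  1  1  2  2  2  3
 C  0  0  1  2  2  2  2  2  2  3  3
 G  0  0  1  2  3  3  3  3  3  3  3
 C  0  0  1  2  3  3  3  3  3  4  4
 T  0  1  1  2  3  3  3  3  3  4  4
 G  0  1  1  2  3  4  4  4  4  4  4
 G  0  1  1  2  3  4  5  5  5  5  5
 A  0  1  2  2  3  4  5  6  6  6  6
 G  0  1  2  2  3  4  5  6  7  7  7
 A  0  1  2  2  3  4  5  6  7  7  8
dp[12][10] = 8. One LCS (by backtracking along matches): ACGGGAGA.

8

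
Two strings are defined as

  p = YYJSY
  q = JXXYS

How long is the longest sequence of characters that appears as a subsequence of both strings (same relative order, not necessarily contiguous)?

Taking Y (p #2, q #4), then S (p #4, q #5) gives a common subsequence of length 2. Since dp[5][5] = 2, nothing longer is possible.

2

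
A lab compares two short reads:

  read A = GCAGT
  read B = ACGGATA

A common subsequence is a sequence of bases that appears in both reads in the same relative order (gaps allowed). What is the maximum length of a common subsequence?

3

One common subsequence of length 3: G (read A #1, read B #4); then A (read A #3, read B #5); then T (read A #5, read B #6). dp[5][7] = 3 confirms this is the maximum.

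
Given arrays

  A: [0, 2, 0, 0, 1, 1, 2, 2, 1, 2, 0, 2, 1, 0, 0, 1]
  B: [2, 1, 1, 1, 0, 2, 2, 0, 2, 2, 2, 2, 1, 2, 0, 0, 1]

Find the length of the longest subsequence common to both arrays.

Pick 0 at A[1]=B[5] → 2 at A[2]=B[7] → 0 at A[4]=B[8] → 2 at A[7]=B[9] → 2 at A[8]=B[10] → 2 at A[10]=B[11] → 2 at A[12]=B[12] → 1 at A[13]=B[13] → 0 at A[14]=B[15] → 0 at A[15]=B[16] → 1 at A[16]=B[17]; all 11 values appear in both, in order. Since dp[16][17] = 11, nothing longer is possible.

11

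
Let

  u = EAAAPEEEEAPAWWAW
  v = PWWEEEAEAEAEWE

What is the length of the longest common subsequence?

Pick P (u #5, v #1), then E (u #6, v #4), then E (u #7, v #5), then E (u #8, v #6), then E (u #9, v #8), then A (u #10, v #9), then A (u #12, v #11), then W (u #13, v #13); all 8 characters appear in both, in order. dp[16][14] = 8 confirms this is the maximum.

8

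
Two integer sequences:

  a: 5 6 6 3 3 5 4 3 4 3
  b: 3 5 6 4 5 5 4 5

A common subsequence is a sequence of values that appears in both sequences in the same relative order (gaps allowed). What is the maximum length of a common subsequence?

Let dp[i][j] be the LCS length of the first i values of a and the first j values of b. dp[i][j] = dp[i-1][j-1]+1 when the i-th and j-th values match, else max(dp[i-1][j], dp[i][j-1]).
    ·  3  5  6  4  5  5  4  5
 ·  0  0  0  0  0  0  0  0  0
 5  0  0  1  1  1  1  1  1  1
 6  0  0  1  2  2  2  2  2  2
 6  0  0  1  2  2  2  2  2  2
 3  0  1  1  2  2  2  2  2  2
 3  0  1  1  2  2  2  2  2  2
 5  0  1  2  2  2  3  3  3  3
 4  0  1  2  2  3  3  3  4  4
 3  0  1  2  2  3  3  3  4  4
 4  0  1  2  2  3  3  3  4  4
 3  0  1  2  2  3  3  3  4  4
dp[10][8] = 4. One LCS (by backtracking along matches): 5, 6, 5, 4.

4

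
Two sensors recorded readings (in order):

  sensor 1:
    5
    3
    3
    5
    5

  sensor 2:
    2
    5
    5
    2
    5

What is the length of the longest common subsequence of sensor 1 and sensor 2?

3

Let dp[i][j] be the LCS length of the first i values of sensor 1 and the first j values of sensor 2. dp[i][j] = dp[i-1][j-1]+1 when the i-th and j-th values match, else max(dp[i-1][j], dp[i][j-1]).
    ·  2  5  5  2  5
 ·  0  0  0  0  0  0
 5  0  0  1  1  1  1
 3  0  0  1  1  1  1
 3  0  0  1  1  1  1
 5  0  0  1  2  2  2
 5  0  0  1  2  2  3
dp[5][5] = 3. One LCS (by backtracking along matches): 5, 5, 5.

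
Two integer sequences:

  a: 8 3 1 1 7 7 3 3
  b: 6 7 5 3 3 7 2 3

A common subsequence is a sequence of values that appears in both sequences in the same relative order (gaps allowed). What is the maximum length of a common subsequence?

3

Let dp[i][j] be the LCS length of the first i values of a and the first j values of b. dp[i][j] = dp[i-1][j-1]+1 when the i-th and j-th values match, else max(dp[i-1][j], dp[i][j-1]).
    ·  6  7  5  3  3  7  2  3
 ·  0  0  0  0  0  0  0  0  0
 8  0  0  0  0  0  0  0  0  0
 3  0  0  0  0  1  1  1  1  1
 1  0  0  0  0  1  1  1  1  1
 1  0  0  0  0  1  1  1  1  1
 7  0  0  1  1  1  1  2  2  2
 7  0  0  1  1  1  1  2  2  2
 3  0  0  1  1  2  2  2  2  3
 3  0  0  1  1  2  3  3  3  3
dp[8][8] = 3. One LCS (by backtracking along matches): 3, 7, 3.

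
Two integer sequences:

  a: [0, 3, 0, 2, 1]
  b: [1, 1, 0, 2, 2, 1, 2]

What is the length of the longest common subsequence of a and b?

Let dp[i][j] be the LCS length of the first i values of a and the first j values of b. dp[i][j] = dp[i-1][j-1]+1 when the i-th and j-th values match, else max(dp[i-1][j], dp[i][j-1]).
    ·  1  1  0  2  2  1  2
 ·  0  0  0  0  0  0  0  0
 0  0  0  0  1  1  1  1  1
 3  0  0  0  1  1  1  1  1
 0  0  0  0  1  1  1  1  1
 2  0  0  0  1  2  2  2  2
 1  0  1  1  1  2  2  3  3
dp[5][7] = 3. One LCS (by backtracking along matches): 0, 2, 1.

3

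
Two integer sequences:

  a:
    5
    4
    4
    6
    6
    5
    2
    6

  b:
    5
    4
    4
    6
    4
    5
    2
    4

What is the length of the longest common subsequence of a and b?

6

Let dp[i][j] be the LCS length of the first i values of a and the first j values of b. dp[i][j] = dp[i-1][j-1]+1 when the i-th and j-th values match, else max(dp[i-1][j], dp[i][j-1]).
    ·  5  4  4  6  4  5  2  4
 ·  0  0  0  0  0  0  0  0  0
 5  0  1  1  1  1  1  1  1  1
 4  0  1  2  2  2  2  2  2  2
 4  0  1  2  3  3  3  3  3  3
 6  0  1  2  3  4  4  4  4  4
 6  0  1  2  3  4  4  4  4  4
 5  0  1  2  3  4  4  5  5  5
 2  0  1  2  3  4  4  5  6  6
 6  0  1  2  3  4  4  5  6  6
dp[8][8] = 6. One LCS (by backtracking along matches): 5, 4, 4, 6, 5, 2.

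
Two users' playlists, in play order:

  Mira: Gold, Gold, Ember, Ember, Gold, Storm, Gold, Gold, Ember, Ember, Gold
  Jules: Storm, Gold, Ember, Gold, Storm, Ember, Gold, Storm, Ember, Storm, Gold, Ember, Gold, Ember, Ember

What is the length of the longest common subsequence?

9

One common subsequence of length 9: Gold (Mira #1, Jules #2), Gold (Mira #2, Jules #4), Ember (Mira #3, Jules #6), Ember (Mira #4, Jules #9), Storm (Mira #6, Jules #10), Gold (Mira #7, Jules #11), Gold (Mira #8, Jules #13), Ember (Mira #9, Jules #14), Ember (Mira #10, Jules #15). The LCS DP gives dp[11][15] = 9, so this is optimal.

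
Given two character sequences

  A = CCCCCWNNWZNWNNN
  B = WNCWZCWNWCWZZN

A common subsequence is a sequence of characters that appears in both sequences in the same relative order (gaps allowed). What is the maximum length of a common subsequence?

Taking C at A[1]=B[3]; then C at A[5]=B[6]; then W at A[6]=B[7]; then N at A[7]=B[8]; then W at A[9]=B[11]; then Z at A[10]=B[13]; then N at A[15]=B[14] gives a common subsequence of length 7. The LCS DP gives dp[15][14] = 7, so this is optimal.

7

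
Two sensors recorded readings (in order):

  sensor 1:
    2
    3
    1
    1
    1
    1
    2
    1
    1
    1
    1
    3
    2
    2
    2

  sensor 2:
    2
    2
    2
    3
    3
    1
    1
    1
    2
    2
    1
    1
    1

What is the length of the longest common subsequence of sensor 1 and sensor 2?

Match 2 [1,3], then 3 [2,5], then 1 [3,6], then 1 [4,7], then 1 [5,8], then 2 [7,10], then 1 [9,11], then 1 [10,12], then 1 [11,13] — 9 values in the same relative order in both. The LCS DP gives dp[15][13] = 9, so this is optimal.

9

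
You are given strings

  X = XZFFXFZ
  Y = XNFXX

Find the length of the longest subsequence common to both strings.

Let dp[i][j] be the LCS length of the first i characters of X and the first j characters of Y. dp[i][j] = dp[i-1][j-1]+1 when the i-th and j-th characters match, else max(dp[i-1][j], dp[i][j-1]).
    ·  X  N  F  X  X
 ·  0  0  0  0  0  0
 X  0  1  1  1  1  1
 Z  0  1  1  1  1  1
 F  0  1  1  2  2  2
 F  0  1  1  2  2  2
 X  0  1  1  2  3  3
 F  0  1  1  2  3  3
 Z  0  1  1  2  3  3
dp[7][5] = 3. One LCS (by backtracking along matches): XFX.

3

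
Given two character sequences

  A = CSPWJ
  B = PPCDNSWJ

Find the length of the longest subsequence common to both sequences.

4

Taking C at A[1]=B[3], S at A[2]=B[6], W at A[4]=B[7], J at A[5]=B[8] gives a common subsequence of length 4. The LCS DP gives dp[5][8] = 4, so this is optimal.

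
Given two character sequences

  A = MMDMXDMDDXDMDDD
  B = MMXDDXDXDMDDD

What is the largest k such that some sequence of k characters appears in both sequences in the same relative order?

12

Match M (A #2, B #1) → M (A #4, B #2) → X (A #5, B #3) → D (A #6, B #4) → D (A #8, B #5) → D (A #9, B #7) → X (A #10, B #8) → D (A #11, B #9) → M (A #12, B #10) → D (A #13, B #11) → D (A #14, B #12) → D (A #15, B #13) — 12 characters in the same relative order in both. The LCS DP gives dp[15][13] = 12, so this is optimal.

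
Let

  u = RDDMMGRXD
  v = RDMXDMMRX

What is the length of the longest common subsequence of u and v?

7

Let dp[i][j] be the LCS length of the first i characters of u and the first j characters of v. dp[i][j] = dp[i-1][j-1]+1 when the i-th and j-th characters match, else max(dp[i-1][j], dp[i][j-1]).
    ·  R  D  M  X  D  M  M  R  X
 ·  0  0  0  0  0  0  0  0  0  0
 R  0  1  1  1  1  1  1  1  1  1
 D  0  1  2  2  2  2  2  2  2  2
 D  0  1  2  2  2  3  3  3  3  3
 M  0  1  2  3  3  3  4  4  4  4
 M  0  1  2  3  3  3  4  5  5  5
 G  0  1  2  3  3  3  4  5  5  5
 R  0  1  2  3  3  3  4  5  6  6
 X  0  1  2  3  4  4  4  5  6  7
 D  0  1  2  3  4  5  5  5  6  7
dp[9][9] = 7. One LCS (by backtracking along matches): RDDMMRX.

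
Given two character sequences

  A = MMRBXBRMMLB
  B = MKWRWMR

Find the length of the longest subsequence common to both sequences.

Taking M at A[1]=B[1] → M at A[2]=B[6] → R at A[7]=B[7] gives a common subsequence of length 3, and the DP table's final entry dp[11][7] is also 3, so no common subsequence is longer.

3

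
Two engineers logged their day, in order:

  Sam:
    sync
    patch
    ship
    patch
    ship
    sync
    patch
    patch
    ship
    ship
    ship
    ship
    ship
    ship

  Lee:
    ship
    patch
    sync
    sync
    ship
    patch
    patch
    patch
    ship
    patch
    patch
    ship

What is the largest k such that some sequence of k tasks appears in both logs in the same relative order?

Pick sync [1,4] → patch [2,7] → patch [4,8] → ship [5,9] → patch [7,10] → patch [8,11] → ship [14,12]; all 7 tasks appear in both, in order. Since dp[14][12] = 7, nothing longer is possible.

7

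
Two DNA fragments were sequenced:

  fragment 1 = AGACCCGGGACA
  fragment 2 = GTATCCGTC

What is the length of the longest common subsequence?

6

Let dp[i][j] be the LCS length of the first i bases of fragment 1 and the first j bases of fragment 2. dp[i][j] = dp[i-1][j-1]+1 when the i-th and j-th bases match, else max(dp[i-1][j], dp[i][j-1]).
    ·  G  T  A  T  C  C  G  T  C
 ·  0  0  0  0  0  0  0  0  0  0
 A  0  0  0  1  1  1  1  1  1  1
 G  0  1  1  1  1  1  1  2  2  2
 A  0  1  1  2  2  2  2  2  2  2
 C  0  1  1  2  2  3  3  3  3  3
 C  0  1  1  2  2  3  4  4  4  4
 C  0  1  1  2  2  3  4  4  4  5
 G  0  1  1  2  2  3  4  5  5  5
 G  0  1  1  2  2  3  4  5  5  5
 G  0  1  1  2  2  3  4  5  5  5
 A  0  1  1  2  2  3  4  5  5  5
 C  0  1  1  2  2  3  4  5  5  6
 A  0  1  1  2  2  3  4  5  5  6
dp[12][9] = 6. One LCS (by backtracking along matches): GACCGC.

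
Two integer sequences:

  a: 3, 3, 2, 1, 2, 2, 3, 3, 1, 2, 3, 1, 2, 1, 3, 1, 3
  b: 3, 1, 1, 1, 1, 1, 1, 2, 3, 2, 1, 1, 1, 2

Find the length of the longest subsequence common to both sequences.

8

Pick 3 at a[1]=b[1], then 1 at a[4]=b[7], then 2 at a[6]=b[8], then 3 at a[8]=b[9], then 2 at a[10]=b[10], then 1 at a[12]=b[11], then 1 at a[14]=b[12], then 1 at a[16]=b[13]; all 8 values appear in both, in order. Since dp[17][14] = 8, nothing longer is possible.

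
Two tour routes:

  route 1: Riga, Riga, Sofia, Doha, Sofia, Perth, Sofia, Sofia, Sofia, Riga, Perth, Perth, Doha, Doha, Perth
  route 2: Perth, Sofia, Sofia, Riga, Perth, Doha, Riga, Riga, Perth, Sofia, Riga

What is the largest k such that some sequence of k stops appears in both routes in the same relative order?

7

One common subsequence of length 7: Perth (route 1 #6, route 2 #1) → Sofia (route 1 #8, route 2 #2) → Sofia (route 1 #9, route 2 #3) → Riga (route 1 #10, route 2 #4) → Perth (route 1 #12, route 2 #5) → Doha (route 1 #13, route 2 #6) → Perth (route 1 #15, route 2 #9). dp[15][11] = 7 confirms this is the maximum.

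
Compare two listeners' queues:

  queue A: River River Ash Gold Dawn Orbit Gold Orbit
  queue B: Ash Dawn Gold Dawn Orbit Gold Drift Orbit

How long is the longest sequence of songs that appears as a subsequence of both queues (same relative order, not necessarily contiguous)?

One common subsequence of length 6: Ash at queue A[3]=queue B[1], Gold at queue A[4]=queue B[3], Dawn at queue A[5]=queue B[4], Orbit at queue A[6]=queue B[5], Gold at queue A[7]=queue B[6], Orbit at queue A[8]=queue B[8]. Since dp[8][8] = 6, nothing longer is possible.

6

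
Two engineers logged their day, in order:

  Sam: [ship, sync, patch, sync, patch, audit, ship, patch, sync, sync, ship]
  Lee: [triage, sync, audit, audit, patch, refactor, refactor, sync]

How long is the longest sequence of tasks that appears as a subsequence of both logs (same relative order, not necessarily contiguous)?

Taking sync (Sam #2, Lee #2) → audit (Sam #6, Lee #4) → patch (Sam #8, Lee #5) → sync (Sam #10, Lee #8) gives a common subsequence of length 4. dp[11][8] = 4 confirms this is the maximum.

4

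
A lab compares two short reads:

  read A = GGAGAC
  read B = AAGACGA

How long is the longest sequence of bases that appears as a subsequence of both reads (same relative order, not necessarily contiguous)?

4

Match G at read A[2]=read B[3]; then A at read A[3]=read B[4]; then G at read A[4]=read B[6]; then A at read A[5]=read B[7] — 4 bases in the same relative order in both, and the DP table's final entry dp[6][7] is also 4, so no common subsequence is longer.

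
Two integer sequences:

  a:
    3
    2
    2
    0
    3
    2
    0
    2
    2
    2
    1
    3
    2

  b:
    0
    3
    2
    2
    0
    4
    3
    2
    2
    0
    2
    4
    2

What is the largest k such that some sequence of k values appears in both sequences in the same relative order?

9

Pick 3 [1,2] → 2 [2,3] → 2 [3,4] → 0 [4,5] → 3 [5,7] → 2 [6,9] → 0 [7,10] → 2 [8,11] → 2 [13,13]; all 9 values appear in both, in order. Since dp[13][13] = 9, nothing longer is possible.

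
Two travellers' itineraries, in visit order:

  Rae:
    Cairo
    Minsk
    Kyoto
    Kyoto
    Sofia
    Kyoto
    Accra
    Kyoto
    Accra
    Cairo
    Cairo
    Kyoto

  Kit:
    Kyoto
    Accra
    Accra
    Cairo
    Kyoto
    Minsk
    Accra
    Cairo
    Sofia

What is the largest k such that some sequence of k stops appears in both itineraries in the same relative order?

Match Kyoto at Rae[3]=Kit[1]; then Accra at Rae[7]=Kit[3]; then Kyoto at Rae[8]=Kit[5]; then Accra at Rae[9]=Kit[7]; then Cairo at Rae[10]=Kit[8] — 5 stops in the same relative order in both. dp[12][9] = 5 confirms this is the maximum.

5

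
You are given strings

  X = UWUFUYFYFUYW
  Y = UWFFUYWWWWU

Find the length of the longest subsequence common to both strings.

Pick U (X #1, Y #1), then W (X #2, Y #2), then F (X #7, Y #3), then F (X #9, Y #4), then U (X #10, Y #5), then Y (X #11, Y #6), then W (X #12, Y #10); all 7 characters appear in both, in order. The LCS DP gives dp[12][11] = 7, so this is optimal.

7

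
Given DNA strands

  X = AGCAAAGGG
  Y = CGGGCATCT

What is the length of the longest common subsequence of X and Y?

Let dp[i][j] be the LCS length of the first i bases of X and the first j bases of Y. dp[i][j] = dp[i-1][j-1]+1 when the i-th and j-th bases match, else max(dp[i-1][j], dp[i][j-1]).
    ·  C  G  G  G  C  A  T  C  T
 ·  0  0  0  0  0  0  0  0  0  0
 A  0  0  0  0  0  0  1  1  1  1
 G  0  0  1  1  1  1  1  1  1  1
 C  0  1  1  1  1  2  2  2  2  2
 A  0  1  1  1  1  2  3  3  3  3
 A  0  1  1  1  1  2  3  3  3  3
 A  0  1  1  1  1  2  3  3  3  3
 G  0  1  2  2  2  2  3  3  3  3
 G  0  1  2  3  3  3  3  3  3  3
 G  0  1  2  3  4  4  4  4  4  4
dp[9][9] = 4. One LCS (by backtracking along matches): CGGG.

4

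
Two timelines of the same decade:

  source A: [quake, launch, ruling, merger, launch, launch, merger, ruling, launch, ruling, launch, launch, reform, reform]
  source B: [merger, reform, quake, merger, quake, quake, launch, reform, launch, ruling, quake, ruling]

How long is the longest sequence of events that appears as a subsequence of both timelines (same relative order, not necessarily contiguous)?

6

One common subsequence of length 6: quake [1,3]; then merger [4,4]; then launch [5,7]; then launch [6,9]; then ruling [8,10]; then ruling [10,12], and the DP table's final entry dp[14][12] is also 6, so no common subsequence is longer.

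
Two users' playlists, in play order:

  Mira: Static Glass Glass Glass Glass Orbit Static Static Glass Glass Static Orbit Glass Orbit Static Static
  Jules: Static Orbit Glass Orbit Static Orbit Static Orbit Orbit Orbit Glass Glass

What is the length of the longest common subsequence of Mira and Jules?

Taking Static (Mira #1, Jules #1), then Glass (Mira #5, Jules #3), then Orbit (Mira #6, Jules #4), then Static (Mira #7, Jules #5), then Static (Mira #8, Jules #7), then Glass (Mira #10, Jules #11), then Glass (Mira #13, Jules #12) gives a common subsequence of length 7. Since dp[16][12] = 7, nothing longer is possible.

7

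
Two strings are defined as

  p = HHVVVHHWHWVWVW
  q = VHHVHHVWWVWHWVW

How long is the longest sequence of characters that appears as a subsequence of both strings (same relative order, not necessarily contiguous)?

Taking H (p #1, q #2), H (p #2, q #3), V (p #5, q #4), H (p #6, q #5), H (p #7, q #6), W (p #8, q #8), W (p #10, q #9), V (p #11, q #10), W (p #12, q #13), V (p #13, q #14), W (p #14, q #15) gives a common subsequence of length 11. The LCS DP gives dp[14][15] = 11, so this is optimal.

11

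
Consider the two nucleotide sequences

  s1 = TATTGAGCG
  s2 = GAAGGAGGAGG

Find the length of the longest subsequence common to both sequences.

5

Let dp[i][j] be the LCS length of the first i bases of s1 and the first j bases of s2. dp[i][j] = dp[i-1][j-1]+1 when the i-th and j-th bases match, else max(dp[i-1][j], dp[i][j-1]).
    ·  G  A  A  G  G  A  G  G  A  G  G
 ·  0  0  0  0  0  0  0  0  0  0  0  0
 T  0  0  0  0  0  0  0  0  0  0  0  0
 A  0  0  1  1  1  1  1  1  1  1  1  1
 T  0  0  1  1  1  1  1  1  1  1  1  1
 T  0  0  1  1  1  1  1  1  1  1  1  1
 G  0  1  1  1  2  2  2  2  2  2  2  2
 A  0  1  2  2  2  2  3  3  3  3  3  3
 G  0  1  2  2  3  3  3  4  4  4  4  4
 C  0  1  2  2  3  3  3  4  4  4  4  4
 G  0  1  2  2  3  4  4  4  5  5  5  5
dp[9][11] = 5. One LCS (by backtracking along matches): AGAGG.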